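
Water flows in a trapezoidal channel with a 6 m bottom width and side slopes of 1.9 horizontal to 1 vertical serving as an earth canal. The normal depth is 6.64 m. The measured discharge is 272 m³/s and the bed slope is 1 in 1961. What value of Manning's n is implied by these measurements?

With bottom width b = 6 m and side slope z = 1.9: A = (b + zy)y = (6 + 1.9×6.64)×6.64 = 123.6 m²; P = b + 2y√(1+z²) = 6 + 2×6.64×2.147 = 34.51 m.
Hydraulic radius R = A/P = 123.6/34.51 = 3.582 m.
Rearranging Manning's equation: n = (1/Q) A R^(2/3) S^(1/2) = (1/272) × 123.6 × 3.582^(2/3) × √0.0005099 = 0.024.

n = 0.024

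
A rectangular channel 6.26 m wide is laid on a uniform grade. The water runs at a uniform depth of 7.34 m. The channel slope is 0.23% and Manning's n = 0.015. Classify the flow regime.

subcritical

Flow area A = b·y = 6.26 × 7.34 = 45.95 m². Wetted perimeter P = b + 2y = 6.26 + 2×7.34 = 20.94 m.
Hydraulic radius R = A/P = 45.95/20.94 = 2.194 m.
V = (1/n) R^(2/3) √S = (1/0.015) × 2.194^(2/3) × √0.0023 = 5.399 m/s. Hydraulic depth D_h = A/T = 45.95/6.26 = 7.34 m.
Froude number Fr = V/√(g·D_h) = 5.399/√(9.81×7.34) = 0.636, which is less than 1, so the flow is subcritical.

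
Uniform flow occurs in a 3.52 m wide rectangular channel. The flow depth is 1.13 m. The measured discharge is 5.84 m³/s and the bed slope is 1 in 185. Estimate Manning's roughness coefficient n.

Flow area A = b·y = 3.52 × 1.13 = 3.978 m². Wetted perimeter P = b + 2y = 3.52 + 2×1.13 = 5.78 m.
Hydraulic radius R = A/P = 3.978/5.78 = 0.6882 m.
Rearranging Manning's equation: n = (1/Q) A R^(2/3) S^(1/2) = (1/5.84) × 3.978 × 0.6882^(2/3) × √0.005405 = 0.039.

n = 0.039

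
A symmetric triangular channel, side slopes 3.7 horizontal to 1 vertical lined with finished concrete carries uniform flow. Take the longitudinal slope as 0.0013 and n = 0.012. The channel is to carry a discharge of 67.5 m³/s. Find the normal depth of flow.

y_n = 2.36 m

Manning's equation rearranged: A R^(2/3) = nQ / (1·√S) = 0.012 × 67.5 / (√0.0013) = 22.47.
Try y = 1.93 m: A R^(2/3) = 13.15 — too small.
Try y = 2.91 m: A R^(2/3) = 39.3 — too large.
Try y = 2.36 m: A R^(2/3) = 22.48 — matches.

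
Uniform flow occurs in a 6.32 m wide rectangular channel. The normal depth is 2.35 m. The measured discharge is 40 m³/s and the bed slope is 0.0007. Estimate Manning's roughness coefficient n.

Flow area A = b·y = 6.32 × 2.35 = 14.85 m². Wetted perimeter P = b + 2y = 6.32 + 2×2.35 = 11.02 m.
Hydraulic radius R = A/P = 14.85/11.02 = 1.348 m.
Rearranging Manning's equation: n = (1/Q) A R^(2/3) S^(1/2) = (1/40) × 14.85 × 1.348^(2/3) × √0.0007 = 0.012.

n = 0.012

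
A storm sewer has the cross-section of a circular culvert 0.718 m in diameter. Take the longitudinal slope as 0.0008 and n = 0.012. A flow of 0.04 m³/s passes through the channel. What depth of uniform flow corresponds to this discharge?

Manning's equation rearranged: A R^(2/3) = nQ / (1·√S) = 0.012 × 0.04 / (√0.0008) = 0.01697.
At y = 0.156 m: A R^(2/3) = 0.01334 — low.
At y = 0.2 m: A R^(2/3) = 0.02184 — high.
At y = 0.176 m: A R^(2/3) = 0.01697 — matches.

y_n = 0.176 m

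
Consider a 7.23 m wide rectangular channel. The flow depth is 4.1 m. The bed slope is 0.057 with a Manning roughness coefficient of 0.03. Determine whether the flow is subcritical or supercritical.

supercritical

Flow area A = b·y = 7.23 × 4.1 = 29.64 m². Wetted perimeter P = b + 2y = 7.23 + 2×4.1 = 15.43 m.
Hydraulic radius R = A/P = 29.64/15.43 = 1.921 m.
V = (1/n) R^(2/3) √S = (1/0.03) × 1.921^(2/3) × √0.057 = 12.3 m/s. Hydraulic depth D_h = A/T = 29.64/7.23 = 4.1 m.
Froude number Fr = V/√(g·D_h) = 12.3/√(9.81×4.1) = 1.94, which is greater than 1, so the flow is supercritical.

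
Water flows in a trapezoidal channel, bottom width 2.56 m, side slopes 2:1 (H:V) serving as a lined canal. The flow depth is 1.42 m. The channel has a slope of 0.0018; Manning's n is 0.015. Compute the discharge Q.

With bottom width b = 2.56 m and side slope z = 2: A = (b + zy)y = (2.56 + 2×1.42)×1.42 = 7.668 m²; P = b + 2y√(1+z²) = 2.56 + 2×1.42×2.236 = 8.91 m.
Hydraulic radius R = A/P = 7.668/8.91 = 0.8606 m.
Manning's equation: Q = (1/n) A R^(2/3) S^(1/2) = (1/0.015) × 7.668 × 0.8606^(2/3) × 0.0018^(1/2) = 19.6 m³/s.

Q = 19.6 m³/s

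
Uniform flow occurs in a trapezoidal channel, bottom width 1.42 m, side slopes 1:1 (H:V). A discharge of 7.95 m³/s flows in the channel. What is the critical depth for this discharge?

y_c = 1.13 m

At critical depth, Q² T / (g A³) = 1, i.e. A³/T = Q²/g = 7.95²/9.81 = 6.443.
Try y = 0.776 m: A³/T = 1.665 — too small.
Try y = 1.39 m: A³/T = 14.19 — too large.
Try y = 1.13 m: A³/T = 6.501 — close enough.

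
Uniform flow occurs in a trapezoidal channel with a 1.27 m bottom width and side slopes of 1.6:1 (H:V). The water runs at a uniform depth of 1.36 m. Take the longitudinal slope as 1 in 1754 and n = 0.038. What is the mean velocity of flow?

V = 0.51 m/s

With bottom width b = 1.27 m and side slope z = 1.6: A = (b + zy)y = (1.27 + 1.6×1.36)×1.36 = 4.687 m²; P = b + 2y√(1+z²) = 1.27 + 2×1.36×1.887 = 6.402 m.
Hydraulic radius R = A/P = 4.687/6.402 = 0.732 m.
From Manning's equation, V = (1/n) R^(2/3) S^(1/2) = (1/0.038) × 0.732^(2/3) × 0.0005701^(1/2) = 0.51 m/s.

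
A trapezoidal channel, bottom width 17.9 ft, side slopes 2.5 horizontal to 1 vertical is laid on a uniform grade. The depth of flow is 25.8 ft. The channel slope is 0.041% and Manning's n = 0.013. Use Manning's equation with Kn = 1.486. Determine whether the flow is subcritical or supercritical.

subcritical

With bottom width b = 17.9 ft and side slope z = 2.5: A = (b + zy)y = (17.9 + 2.5×25.8)×25.8 = 2126 ft²; P = b + 2y√(1+z²) = 17.9 + 2×25.8×2.693 = 156.8 ft.
Hydraulic radius R = A/P = 2126/156.8 = 13.55 ft.
V = (1.486/n) R^(2/3) √S = (1.486/0.013) × 13.55^(2/3) × √0.00041 = 13.16 ft/s. Hydraulic depth D_h = A/T = 2126/146.9 = 14.47 ft.
Froude number Fr = V/√(g·D_h) = 13.16/√(32.2×14.47) = 0.61, which is less than 1, so the flow is subcritical.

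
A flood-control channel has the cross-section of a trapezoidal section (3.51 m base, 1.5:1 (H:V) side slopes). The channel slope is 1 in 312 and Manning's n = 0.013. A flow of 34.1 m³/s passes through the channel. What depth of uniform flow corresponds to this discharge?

Manning's equation rearranged: A R^(2/3) = nQ / (1·√S) = 0.013 × 34.1 / (√0.003205) = 7.83.
Trying y = 1.84 m: A R^(2/3) = 12.57 — over.
Trying y = 1.3 m: A R^(2/3) = 6.448 — short.
Trying y = 1.44 m: A R^(2/3) = 7.825 — close enough.

y_n = 1.44 m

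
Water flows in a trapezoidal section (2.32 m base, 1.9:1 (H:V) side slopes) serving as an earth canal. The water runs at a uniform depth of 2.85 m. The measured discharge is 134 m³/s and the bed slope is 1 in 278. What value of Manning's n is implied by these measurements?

With bottom width b = 2.32 m and side slope z = 1.9: A = (b + zy)y = (2.32 + 1.9×2.85)×2.85 = 22.04 m²; P = b + 2y√(1+z²) = 2.32 + 2×2.85×2.147 = 14.56 m.
Hydraulic radius R = A/P = 22.04/14.56 = 1.514 m.
Rearranging Manning's equation: n = (1/Q) A R^(2/3) S^(1/2) = (1/134) × 22.04 × 1.514^(2/3) × √0.003597 = 0.013.

n = 0.013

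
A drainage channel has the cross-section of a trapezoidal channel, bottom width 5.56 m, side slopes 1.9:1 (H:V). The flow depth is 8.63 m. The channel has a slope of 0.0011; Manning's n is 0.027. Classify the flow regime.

subcritical

With bottom width b = 5.56 m and side slope z = 1.9: A = (b + zy)y = (5.56 + 1.9×8.63)×8.63 = 189.5 m²; P = b + 2y√(1+z²) = 5.56 + 2×8.63×2.147 = 42.62 m.
Hydraulic radius R = A/P = 189.5/42.62 = 4.446 m.
V = (1/n) R^(2/3) √S = (1/0.027) × 4.446^(2/3) × √0.0011 = 3.321 m/s. Hydraulic depth D_h = A/T = 189.5/38.35 = 4.941 m.
Froude number Fr = V/√(g·D_h) = 3.321/√(9.81×4.941) = 0.477, which is less than 1, so the flow is subcritical.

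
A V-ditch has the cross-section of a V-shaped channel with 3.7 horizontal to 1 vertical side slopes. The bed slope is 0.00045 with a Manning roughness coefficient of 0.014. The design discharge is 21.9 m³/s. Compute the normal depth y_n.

y_n = 2 m

Manning's equation rearranged: A R^(2/3) = nQ / (1·√S) = 0.014 × 21.9 / (√0.00045) = 14.45.
Trying y = 1.68 m: A R^(2/3) = 9.081 — short.
Trying y = 2.45 m: A R^(2/3) = 24.84 — over.
Trying y = 2 m: A R^(2/3) = 14.46 — close enough.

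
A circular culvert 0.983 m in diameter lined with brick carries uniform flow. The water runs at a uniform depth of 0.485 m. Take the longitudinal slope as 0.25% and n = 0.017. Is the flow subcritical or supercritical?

subcritical

For a circular section of diameter D = 0.983 m at depth y = 0.485 m, the central angle is θ = 2 arccos(1 − 2y/D) = 3.115 rad. Then A = (D²/8)(θ − sin θ) = 0.3731 m² and P = Dθ/2 = 1.531 m.
Hydraulic radius R = A/P = 0.3731/1.531 = 0.2437 m.
V = (1/n) R^(2/3) √S = (1/0.017) × 0.2437^(2/3) × √0.0025 = 1.147 m/s. Hydraulic depth D_h = A/T = 0.3731/0.9829 = 0.3796 m.
Froude number Fr = V/√(g·D_h) = 1.147/√(9.81×0.3796) = 0.595, which is less than 1, so the flow is subcritical.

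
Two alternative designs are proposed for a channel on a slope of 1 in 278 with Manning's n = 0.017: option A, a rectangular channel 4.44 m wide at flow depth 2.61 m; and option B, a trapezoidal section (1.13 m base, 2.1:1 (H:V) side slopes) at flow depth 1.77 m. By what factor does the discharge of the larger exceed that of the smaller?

Channel A: Flow area A = b·y = 4.44 × 2.61 = 11.59 m². Wetted perimeter P = b + 2y = 4.44 + 2×2.61 = 9.66 m. Hydraulic radius R = A/P = 11.59/9.66 = 1.2 m. Q_A = (1/0.017)·11.59·1.2^(2/3)·√0.003597 = 46.16 m³/s.
Channel B: With bottom width b = 1.13 m and side slope z = 2.1: A = (b + zy)y = (1.13 + 2.1×1.77)×1.77 = 8.579 m²; P = b + 2y√(1+z²) = 1.13 + 2×1.77×2.326 = 9.364 m. Hydraulic radius R = A/P = 8.579/9.364 = 0.9162 m. Q_B = (1/0.017)·8.579·0.9162^(2/3)·√0.003597 = 28.55 m³/s.
The larger discharge is 46.16 m³/s and the smaller is 28.55 m³/s; the ratio is 1.62.

1.62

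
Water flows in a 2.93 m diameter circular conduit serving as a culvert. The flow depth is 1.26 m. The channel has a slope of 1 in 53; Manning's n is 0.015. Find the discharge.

Q = 19.3 m³/s

For a circular section of diameter D = 2.93 m at depth y = 1.26 m, the central angle is θ = 2 arccos(1 − 2y/D) = 2.861 rad. Then A = (D²/8)(θ − sin θ) = 2.773 m² and P = Dθ/2 = 4.191 m.
Hydraulic radius R = A/P = 2.773/4.191 = 0.6615 m.
Manning's equation: Q = (1/n) A R^(2/3) S^(1/2) = (1/0.015) × 2.773 × 0.6615^(2/3) × 0.01887^(1/2) = 19.3 m³/s.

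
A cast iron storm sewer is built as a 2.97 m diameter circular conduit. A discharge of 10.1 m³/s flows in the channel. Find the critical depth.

At critical depth, Q² T / (g A³) = 1, i.e. A³/T = Q²/g = 10.1²/9.81 = 10.4.
Trying y = 1.09 m: A³/T = 4.276 — low.
Trying y = 1.66 m: A³/T = 21.42 — high.
Trying y = 1.37 m: A³/T = 10.28 — matches.

y_c = 1.37 m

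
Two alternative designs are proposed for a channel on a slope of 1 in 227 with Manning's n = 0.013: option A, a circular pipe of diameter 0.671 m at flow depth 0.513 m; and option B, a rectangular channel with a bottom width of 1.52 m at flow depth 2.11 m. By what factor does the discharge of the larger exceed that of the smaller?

Channel A: For a circular section of diameter D = 0.671 m at depth y = 0.513 m, the central angle is θ = 2 arccos(1 − 2y/D) = 4.257 rad. Then A = (D²/8)(θ − sin θ) = 0.2901 m² and P = Dθ/2 = 1.428 m. Hydraulic radius R = A/P = 0.2901/1.428 = 0.2031 m. Q_A = (1/0.013)·0.2901·0.2031^(2/3)·√0.004405 = 0.5118 m³/s.
Channel B: Flow area A = b·y = 1.52 × 2.11 = 3.207 m². Wetted perimeter P = b + 2y = 1.52 + 2×2.11 = 5.74 m. Hydraulic radius R = A/P = 3.207/5.74 = 0.5587 m. Q_B = (1/0.013)·3.207·0.5587^(2/3)·√0.004405 = 11.11 m³/s.
The larger discharge is 11.11 m³/s and the smaller is 0.5118 m³/s; the ratio is 21.7.

21.7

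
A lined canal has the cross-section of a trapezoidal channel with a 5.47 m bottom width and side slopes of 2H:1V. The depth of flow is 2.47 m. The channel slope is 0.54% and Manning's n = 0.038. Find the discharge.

Q = 66.8 m³/s

With bottom width b = 5.47 m and side slope z = 2: A = (b + zy)y = (5.47 + 2×2.47)×2.47 = 25.71 m²; P = b + 2y√(1+z²) = 5.47 + 2×2.47×2.236 = 16.52 m.
Hydraulic radius R = A/P = 25.71/16.52 = 1.557 m.
Manning's equation: Q = (1/n) A R^(2/3) S^(1/2) = (1/0.038) × 25.71 × 1.557^(2/3) × 0.0054^(1/2) = 66.8 m³/s.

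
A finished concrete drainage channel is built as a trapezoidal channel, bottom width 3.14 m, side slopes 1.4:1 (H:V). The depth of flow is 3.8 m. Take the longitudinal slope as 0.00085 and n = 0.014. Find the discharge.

With bottom width b = 3.14 m and side slope z = 1.4: A = (b + zy)y = (3.14 + 1.4×3.8)×3.8 = 32.15 m²; P = b + 2y√(1+z²) = 3.14 + 2×3.8×1.72 = 16.22 m.
Hydraulic radius R = A/P = 32.15/16.22 = 1.983 m.
Manning's equation: Q = (1/n) A R^(2/3) S^(1/2) = (1/0.014) × 32.15 × 1.983^(2/3) × 0.00085^(1/2) = 106 m³/s.

Q = 106 m³/s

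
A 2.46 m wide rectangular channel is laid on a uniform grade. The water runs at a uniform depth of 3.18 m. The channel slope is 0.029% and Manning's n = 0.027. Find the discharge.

Q = 4.55 m³/s

Flow area A = b·y = 2.46 × 3.18 = 7.823 m². Wetted perimeter P = b + 2y = 2.46 + 2×3.18 = 8.82 m.
Hydraulic radius R = A/P = 7.823/8.82 = 0.8869 m.
Manning's equation: Q = (1/n) A R^(2/3) S^(1/2) = (1/0.027) × 7.823 × 0.8869^(2/3) × 0.00029^(1/2) = 4.55 m³/s.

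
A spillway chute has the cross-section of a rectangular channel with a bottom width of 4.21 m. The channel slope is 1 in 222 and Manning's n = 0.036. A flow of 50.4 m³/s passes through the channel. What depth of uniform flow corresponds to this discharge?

Manning's equation rearranged: A R^(2/3) = nQ / (1·√S) = 0.036 × 50.4 / (√0.004505) = 27.03.
Try y = 3.52 m: A R^(2/3) = 17.81 — low.
Try y = 4.95 m: A R^(2/3) = 27.03 — matches.

y_n = 4.95 m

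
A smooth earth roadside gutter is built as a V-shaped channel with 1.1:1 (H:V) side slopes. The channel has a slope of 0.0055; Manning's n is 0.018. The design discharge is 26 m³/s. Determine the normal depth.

Manning's equation rearranged: A R^(2/3) = nQ / (1·√S) = 0.018 × 26 / (√0.0055) = 6.311.
Trying y = 3.06 m: A R^(2/3) = 11.19 — too large.
Trying y = 2.47 m: A R^(2/3) = 6.32 — close enough.

y_n = 2.47 m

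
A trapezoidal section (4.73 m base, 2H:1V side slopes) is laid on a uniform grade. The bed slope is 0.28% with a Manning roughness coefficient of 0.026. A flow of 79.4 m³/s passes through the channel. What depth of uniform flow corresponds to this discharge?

y_n = 2.74 m

Manning's equation rearranged: A R^(2/3) = nQ / (1·√S) = 0.026 × 79.4 / (√0.0028) = 39.01.
At y = 3.27 m: A R^(2/3) = 56.62 — over.
At y = 2.38 m: A R^(2/3) = 29.19 — short.
At y = 2.74 m: A R^(2/3) = 39.02 — close enough.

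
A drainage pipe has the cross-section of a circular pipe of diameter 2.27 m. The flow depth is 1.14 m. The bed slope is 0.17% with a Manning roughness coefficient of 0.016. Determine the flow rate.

Q = 3.6 m³/s

For a circular section of diameter D = 2.27 m at depth y = 1.14 m, the central angle is θ = 2 arccos(1 − 2y/D) = 3.15 rad. Then A = (D²/8)(θ − sin θ) = 2.035 m² and P = Dθ/2 = 3.576 m.
Hydraulic radius R = A/P = 2.035/3.576 = 0.5691 m.
Manning's equation: Q = (1/n) A R^(2/3) S^(1/2) = (1/0.016) × 2.035 × 0.5691^(2/3) × 0.0017^(1/2) = 3.6 m³/s.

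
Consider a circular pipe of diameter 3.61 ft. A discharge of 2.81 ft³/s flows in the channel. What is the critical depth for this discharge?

At critical depth, Q² T / (g A³) = 1, i.e. A³/T = Q²/g = 2.81²/32.2 = 0.2452.
Try y = 0.598 ft: A³/T = 0.5115 — too large.
Try y = 0.496 ft: A³/T = 0.2449 — matches.

y_c = 0.496 ft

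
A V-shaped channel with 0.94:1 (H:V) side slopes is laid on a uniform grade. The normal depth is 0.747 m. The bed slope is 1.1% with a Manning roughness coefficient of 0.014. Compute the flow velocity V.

For a triangular section with side slope z = 0.94: A = zy² = 0.94×0.747² = 0.5245 m²; P = 2y√(1+z²) = 2×0.747×1.372 = 2.05 m.
Hydraulic radius R = A/P = 0.5245/2.05 = 0.2558 m.
From Manning's equation, V = (1/n) R^(2/3) S^(1/2) = (1/0.014) × 0.2558^(2/3) × 0.011^(1/2) = 3.02 m/s.

V = 3.02 m/s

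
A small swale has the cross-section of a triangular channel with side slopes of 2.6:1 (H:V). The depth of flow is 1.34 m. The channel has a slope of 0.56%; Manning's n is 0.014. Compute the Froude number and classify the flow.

supercritical

For a triangular section with side slope z = 2.6: A = zy² = 2.6×1.34² = 4.669 m²; P = 2y√(1+z²) = 2×1.34×2.786 = 7.466 m.
Hydraulic radius R = A/P = 4.669/7.466 = 0.6253 m.
V = (1/n) R^(2/3) √S = (1/0.014) × 0.6253^(2/3) × √0.0056 = 3.909 m/s. Hydraulic depth D_h = A/T = 4.669/6.968 = 0.67 m.
Froude number Fr = V/√(g·D_h) = 3.909/√(9.81×0.67) = 1.52, which is greater than 1, so the flow is supercritical.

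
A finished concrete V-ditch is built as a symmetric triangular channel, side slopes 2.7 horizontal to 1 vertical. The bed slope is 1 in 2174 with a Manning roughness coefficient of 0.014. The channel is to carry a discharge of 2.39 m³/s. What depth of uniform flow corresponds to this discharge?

Manning's equation rearranged: A R^(2/3) = nQ / (1·√S) = 0.014 × 2.39 / (√0.00046) = 1.56.
At y = 1.15 m: A R^(2/3) = 2.366 — high.
At y = 0.729 m: A R^(2/3) = 0.7015 — low.
At y = 0.984 m: A R^(2/3) = 1.561 — close enough.

y_n = 0.984 m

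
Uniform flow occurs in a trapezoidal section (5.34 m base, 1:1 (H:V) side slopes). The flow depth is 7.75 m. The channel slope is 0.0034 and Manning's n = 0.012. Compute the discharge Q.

Q = 1180 m³/s

With bottom width b = 5.34 m and side slope z = 1: A = (b + zy)y = (5.34 + 1×7.75)×7.75 = 101.4 m²; P = b + 2y√(1+z²) = 5.34 + 2×7.75×1.414 = 27.26 m.
Hydraulic radius R = A/P = 101.4/27.26 = 3.721 m.
Manning's equation: Q = (1/n) A R^(2/3) S^(1/2) = (1/0.012) × 101.4 × 3.721^(2/3) × 0.0034^(1/2) = 1180 m³/s.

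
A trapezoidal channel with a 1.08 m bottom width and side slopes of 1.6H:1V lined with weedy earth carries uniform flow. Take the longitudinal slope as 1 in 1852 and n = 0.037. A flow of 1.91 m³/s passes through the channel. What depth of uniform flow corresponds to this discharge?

y_n = 1.27 m

Manning's equation rearranged: A R^(2/3) = nQ / (1·√S) = 0.037 × 1.91 / (√0.00054) = 3.041.
Try y = 1.46 m: A R^(2/3) = 4.142 — over.
Try y = 1.27 m: A R^(2/3) = 3.035 — close enough.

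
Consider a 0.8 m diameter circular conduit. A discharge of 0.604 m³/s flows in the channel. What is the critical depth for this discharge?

y_c = 0.471 m

At critical depth, Q² T / (g A³) = 1, i.e. A³/T = Q²/g = 0.604²/9.81 = 0.03719.
Trying y = 0.406 m: A³/T = 0.02101 — short.
Trying y = 0.571 m: A³/T = 0.07819 — over.
Trying y = 0.471 m: A³/T = 0.03705 — matches.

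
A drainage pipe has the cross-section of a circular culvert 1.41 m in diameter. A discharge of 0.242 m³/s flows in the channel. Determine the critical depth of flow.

y_c = 0.249 m

At critical depth, Q² T / (g A³) = 1, i.e. A³/T = Q²/g = 0.242²/9.81 = 0.00597.
Trying y = 0.298 m: A³/T = 0.01209 — over.
Trying y = 0.194 m: A³/T = 0.002239 — short.
Trying y = 0.249 m: A³/T = 0.005979 — matches.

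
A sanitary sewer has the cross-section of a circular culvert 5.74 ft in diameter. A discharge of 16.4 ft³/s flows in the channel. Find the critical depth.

At critical depth, Q² T / (g A³) = 1, i.e. A³/T = Q²/g = 16.4²/32.2 = 8.353.
At y = 0.865 ft: A³/T = 3.583 — too small.
At y = 1.27 ft: A³/T = 16.17 — too large.
At y = 1.07 ft: A³/T = 8.266 — matches.

y_c = 1.07 ft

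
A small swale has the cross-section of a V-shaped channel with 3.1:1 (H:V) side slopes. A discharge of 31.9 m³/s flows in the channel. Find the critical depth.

y_c = 1.85 m

At critical depth, Q² T / (g A³) = 1, i.e. A³/T = Q²/g = 31.9²/9.81 = 103.7.
At y = 1.28 m: A³/T = 16.51 — short.
At y = 2.33 m: A³/T = 330 — over.
At y = 1.85 m: A³/T = 104.1 — ≈ 103.7.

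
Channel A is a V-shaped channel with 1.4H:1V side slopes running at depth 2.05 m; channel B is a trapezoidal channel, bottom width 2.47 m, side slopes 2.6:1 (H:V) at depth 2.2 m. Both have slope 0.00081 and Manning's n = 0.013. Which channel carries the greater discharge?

Channel A: For a triangular section with side slope z = 1.4: A = zy² = 1.4×2.05² = 5.883 m²; P = 2y√(1+z²) = 2×2.05×1.72 = 7.054 m. Hydraulic radius R = A/P = 5.883/7.054 = 0.8341 m. Q_A = (1/0.013)·5.883·0.8341^(2/3)·√0.00081 = 11.41 m³/s.
Channel B: With bottom width b = 2.47 m and side slope z = 2.6: A = (b + zy)y = (2.47 + 2.6×2.2)×2.2 = 18.02 m²; P = b + 2y√(1+z²) = 2.47 + 2×2.2×2.786 = 14.73 m. Hydraulic radius R = A/P = 18.02/14.73 = 1.223 m. Q_B = (1/0.013)·18.02·1.223^(2/3)·√0.00081 = 45.12 m³/s.
Q_A = 11.41 m³/s vs Q_B = 45.12 m³/s, so channel B carries more.

channel B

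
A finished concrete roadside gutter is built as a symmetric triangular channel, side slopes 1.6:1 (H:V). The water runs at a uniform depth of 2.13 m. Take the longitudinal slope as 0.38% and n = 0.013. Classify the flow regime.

For a triangular section with side slope z = 1.6: A = zy² = 1.6×2.13² = 7.259 m²; P = 2y√(1+z²) = 2×2.13×1.887 = 8.038 m.
Hydraulic radius R = A/P = 7.259/8.038 = 0.9031 m.
V = (1/n) R^(2/3) √S = (1/0.013) × 0.9031^(2/3) × √0.0038 = 4.43 m/s. Hydraulic depth D_h = A/T = 7.259/6.816 = 1.065 m.
Froude number Fr = V/√(g·D_h) = 4.43/√(9.81×1.065) = 1.37, which is greater than 1, so the flow is supercritical.

supercritical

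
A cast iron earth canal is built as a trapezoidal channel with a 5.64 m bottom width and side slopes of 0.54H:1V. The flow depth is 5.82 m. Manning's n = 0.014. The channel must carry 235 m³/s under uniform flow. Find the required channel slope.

S = 0.0011

With bottom width b = 5.64 m and side slope z = 0.54: A = (b + zy)y = (5.64 + 0.54×5.82)×5.82 = 51.12 m²; P = b + 2y√(1+z²) = 5.64 + 2×5.82×1.136 = 18.87 m.
Hydraulic radius R = A/P = 51.12/18.87 = 2.709 m.
From Manning's equation, S = [nQ / (1 A R^(2/3))]² = [0.014 × 235 / (1 × 51.12 × 2.709^(2/3))]² = 0.0011.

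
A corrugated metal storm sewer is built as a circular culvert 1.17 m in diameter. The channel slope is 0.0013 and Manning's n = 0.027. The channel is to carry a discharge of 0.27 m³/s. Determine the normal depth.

Manning's equation rearranged: A R^(2/3) = nQ / (1·√S) = 0.027 × 0.27 / (√0.0013) = 0.2022.
Trying y = 0.369 m: A R^(2/3) = 0.1022 — short.
Trying y = 0.676 m: A R^(2/3) = 0.3002 — over.
Trying y = 0.534 m: A R^(2/3) = 0.2023 — matches.

y_n = 0.534 m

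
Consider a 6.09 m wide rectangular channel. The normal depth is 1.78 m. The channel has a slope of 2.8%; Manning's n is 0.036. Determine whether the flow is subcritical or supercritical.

Flow area A = b·y = 6.09 × 1.78 = 10.84 m². Wetted perimeter P = b + 2y = 6.09 + 2×1.78 = 9.65 m.
Hydraulic radius R = A/P = 10.84/9.65 = 1.123 m.
V = (1/n) R^(2/3) √S = (1/0.036) × 1.123^(2/3) × √0.028 = 5.023 m/s. Hydraulic depth D_h = A/T = 10.84/6.09 = 1.78 m.
Froude number Fr = V/√(g·D_h) = 5.023/√(9.81×1.78) = 1.2, which is greater than 1, so the flow is supercritical.

supercritical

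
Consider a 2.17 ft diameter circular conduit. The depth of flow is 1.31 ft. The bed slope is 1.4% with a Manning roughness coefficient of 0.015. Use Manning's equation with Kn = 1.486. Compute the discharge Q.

Q = 19.6 ft³/s

For a circular section of diameter D = 2.17 ft at depth y = 1.31 ft, the central angle is θ = 2 arccos(1 − 2y/D) = 3.559 rad. Then A = (D²/8)(θ − sin θ) = 2.334 ft² and P = Dθ/2 = 3.862 ft.
Hydraulic radius R = A/P = 2.334/3.862 = 0.6043 ft.
Manning's equation: Q = (1.486/n) A R^(2/3) S^(1/2) = (1.486/0.015) × 2.334 × 0.6043^(2/3) × 0.014^(1/2) = 19.6 ft³/s.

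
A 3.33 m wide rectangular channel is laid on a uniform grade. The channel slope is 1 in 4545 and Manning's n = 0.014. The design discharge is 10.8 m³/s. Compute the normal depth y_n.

y_n = 2.94 m

Manning's equation rearranged: A R^(2/3) = nQ / (1·√S) = 0.014 × 10.8 / (√0.00022) = 10.19.
Trying y = 3.26 m: A R^(2/3) = 11.58 — high.
Trying y = 2.44 m: A R^(2/3) = 8.069 — low.
Trying y = 2.94 m: A R^(2/3) = 10.2 — ≈ 10.19.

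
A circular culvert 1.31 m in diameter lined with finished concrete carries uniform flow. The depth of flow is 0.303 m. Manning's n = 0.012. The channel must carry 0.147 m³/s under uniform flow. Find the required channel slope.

S = 0.000551

For a circular section of diameter D = 1.31 m at depth y = 0.303 m, the central angle is θ = 2 arccos(1 − 2y/D) = 2.007 rad. Then A = (D²/8)(θ − sin θ) = 0.2361 m² and P = Dθ/2 = 1.315 m.
Hydraulic radius R = A/P = 0.2361/1.315 = 0.1796 m.
From Manning's equation, S = [nQ / (1 A R^(2/3))]² = [0.012 × 0.147 / (1 × 0.2361 × 0.1796^(2/3))]² = 0.000551.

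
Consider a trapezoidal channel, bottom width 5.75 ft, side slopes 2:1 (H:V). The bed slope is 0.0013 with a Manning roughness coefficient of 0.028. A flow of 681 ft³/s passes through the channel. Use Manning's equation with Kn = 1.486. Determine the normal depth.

Manning's equation rearranged: A R^(2/3) = nQ / (1.486·√S) = 0.028 × 681 / (1.486 × √0.0013) = 355.9.
Try y = 8.73 ft: A R^(2/3) = 554.2 — too large.
Try y = 6.35 ft: A R^(2/3) = 266.5 — too small.
Try y = 7.21 ft: A R^(2/3) = 355.8 — ≈ 355.9.

y_n = 7.21 ft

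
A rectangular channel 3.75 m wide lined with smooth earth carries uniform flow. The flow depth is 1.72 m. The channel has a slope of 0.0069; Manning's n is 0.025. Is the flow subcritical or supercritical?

subcritical

Flow area A = b·y = 3.75 × 1.72 = 6.45 m². Wetted perimeter P = b + 2y = 3.75 + 2×1.72 = 7.19 m.
Hydraulic radius R = A/P = 6.45/7.19 = 0.8971 m.
V = (1/n) R^(2/3) √S = (1/0.025) × 0.8971^(2/3) × √0.0069 = 3.091 m/s. Hydraulic depth D_h = A/T = 6.45/3.75 = 1.72 m.
Froude number Fr = V/√(g·D_h) = 3.091/√(9.81×1.72) = 0.752, which is less than 1, so the flow is subcritical.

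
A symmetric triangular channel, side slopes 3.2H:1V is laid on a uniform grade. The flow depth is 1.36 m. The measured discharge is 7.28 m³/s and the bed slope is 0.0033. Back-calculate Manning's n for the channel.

n = 0.035

For a triangular section with side slope z = 3.2: A = zy² = 3.2×1.36² = 5.919 m²; P = 2y√(1+z²) = 2×1.36×3.353 = 9.119 m.
Hydraulic radius R = A/P = 5.919/9.119 = 0.649 m.
Rearranging Manning's equation: n = (1/Q) A R^(2/3) S^(1/2) = (1/7.28) × 5.919 × 0.649^(2/3) × √0.0033 = 0.035.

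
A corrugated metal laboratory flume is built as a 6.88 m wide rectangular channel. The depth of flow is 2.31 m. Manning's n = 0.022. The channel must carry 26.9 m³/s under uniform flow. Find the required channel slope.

Flow area A = b·y = 6.88 × 2.31 = 15.89 m². Wetted perimeter P = b + 2y = 6.88 + 2×2.31 = 11.5 m.
Hydraulic radius R = A/P = 15.89/11.5 = 1.382 m.
From Manning's equation, S = [nQ / (1 A R^(2/3))]² = [0.022 × 26.9 / (1 × 15.89 × 1.382^(2/3))]² = 0.000901.

S = 0.000901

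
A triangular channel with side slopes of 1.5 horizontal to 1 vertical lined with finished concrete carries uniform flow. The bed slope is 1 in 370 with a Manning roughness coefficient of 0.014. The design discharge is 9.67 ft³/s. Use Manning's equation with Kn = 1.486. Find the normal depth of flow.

Manning's equation rearranged: A R^(2/3) = nQ / (1.486·√S) = 0.014 × 9.67 / (1.486 × √0.002703) = 1.752.
Trying y = 1.03 ft: A R^(2/3) = 0.9045 — short.
Trying y = 1.32 ft: A R^(2/3) = 1.753 — ≈ 1.752.

y_n = 1.32 ft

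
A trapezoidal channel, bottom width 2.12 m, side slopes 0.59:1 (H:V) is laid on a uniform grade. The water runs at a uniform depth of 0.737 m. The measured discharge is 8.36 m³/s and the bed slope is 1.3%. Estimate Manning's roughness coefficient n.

With bottom width b = 2.12 m and side slope z = 0.59: A = (b + zy)y = (2.12 + 0.59×0.737)×0.737 = 1.883 m²; P = b + 2y√(1+z²) = 2.12 + 2×0.737×1.161 = 3.831 m.
Hydraulic radius R = A/P = 1.883/3.831 = 0.4914 m.
Rearranging Manning's equation: n = (1/Q) A R^(2/3) S^(1/2) = (1/8.36) × 1.883 × 0.4914^(2/3) × √0.013 = 0.016.

n = 0.016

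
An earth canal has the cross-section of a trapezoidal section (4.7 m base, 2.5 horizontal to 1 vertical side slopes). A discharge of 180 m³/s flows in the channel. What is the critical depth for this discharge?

y_c = 3.21 m

At critical depth, Q² T / (g A³) = 1, i.e. A³/T = Q²/g = 180²/9.81 = 3303.
Trying y = 3.96 m: A³/T = 7888 — high.
Trying y = 2.65 m: A³/T = 1506 — low.
Trying y = 3.21 m: A³/T = 3285 — matches.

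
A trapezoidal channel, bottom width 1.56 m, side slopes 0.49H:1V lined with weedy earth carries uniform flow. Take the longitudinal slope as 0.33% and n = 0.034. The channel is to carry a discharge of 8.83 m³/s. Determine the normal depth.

Manning's equation rearranged: A R^(2/3) = nQ / (1·√S) = 0.034 × 8.83 / (√0.0033) = 5.226.
Trying y = 1.79 m: A R^(2/3) = 3.717 — short.
Trying y = 2.16 m: A R^(2/3) = 5.224 — close enough.

y_n = 2.16 m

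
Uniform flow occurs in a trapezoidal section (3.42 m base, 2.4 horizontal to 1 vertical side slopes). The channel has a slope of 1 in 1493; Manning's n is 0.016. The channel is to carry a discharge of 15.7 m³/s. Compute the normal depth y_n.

Manning's equation rearranged: A R^(2/3) = nQ / (1·√S) = 0.016 × 15.7 / (√0.0006698) = 9.706.
Trying y = 1.29 m: A R^(2/3) = 7.423 — too small.
Trying y = 1.59 m: A R^(2/3) = 11.38 — too large.
Trying y = 1.47 m: A R^(2/3) = 9.683 — matches.

y_n = 1.47 m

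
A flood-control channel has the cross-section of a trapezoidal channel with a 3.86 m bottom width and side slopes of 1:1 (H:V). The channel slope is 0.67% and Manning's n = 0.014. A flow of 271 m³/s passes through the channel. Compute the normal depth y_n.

Manning's equation rearranged: A R^(2/3) = nQ / (1·√S) = 0.014 × 271 / (√0.0067) = 46.35.
At y = 3.13 m: A R^(2/3) = 31.42 — short.
At y = 4.57 m: A R^(2/3) = 67.03 — over.
At y = 3.81 m: A R^(2/3) = 46.34 — matches.

y_n = 3.81 m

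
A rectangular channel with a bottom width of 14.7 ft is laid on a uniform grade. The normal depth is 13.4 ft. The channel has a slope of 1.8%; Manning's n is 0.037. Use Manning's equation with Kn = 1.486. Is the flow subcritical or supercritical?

Flow area A = b·y = 14.7 × 13.4 = 197 ft². Wetted perimeter P = b + 2y = 14.7 + 2×13.4 = 41.5 ft.
Hydraulic radius R = A/P = 197/41.5 = 4.747 ft.
V = (1.486/n) R^(2/3) √S = (1.486/0.037) × 4.747^(2/3) × √0.018 = 15.22 ft/s. Hydraulic depth D_h = A/T = 197/14.7 = 13.4 ft.
Froude number Fr = V/√(g·D_h) = 15.22/√(32.2×13.4) = 0.733, which is less than 1, so the flow is subcritical.

subcritical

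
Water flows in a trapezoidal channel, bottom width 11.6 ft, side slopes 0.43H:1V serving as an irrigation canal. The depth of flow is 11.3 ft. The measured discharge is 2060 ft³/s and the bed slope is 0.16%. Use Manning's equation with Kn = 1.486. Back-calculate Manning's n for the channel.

With bottom width b = 11.6 ft and side slope z = 0.43: A = (b + zy)y = (11.6 + 0.43×11.3)×11.3 = 186 ft²; P = b + 2y√(1+z²) = 11.6 + 2×11.3×1.089 = 36.2 ft.
Hydraulic radius R = A/P = 186/36.2 = 5.138 ft.
Rearranging Manning's equation: n = (1.486/Q) A R^(2/3) S^(1/2) = (1.486/2060) × 186 × 5.138^(2/3) × √0.0016 = 0.016.

n = 0.016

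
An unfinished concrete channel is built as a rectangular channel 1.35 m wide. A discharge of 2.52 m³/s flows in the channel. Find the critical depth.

y_c = 0.708 m

For a rectangular channel, critical depth y_c = (q²/g)^(1/3) where q = Q/b = 2.52/1.35 = 1.867 m²/s.
So y_c = (1.867²/9.81)^(1/3) = 0.708 m.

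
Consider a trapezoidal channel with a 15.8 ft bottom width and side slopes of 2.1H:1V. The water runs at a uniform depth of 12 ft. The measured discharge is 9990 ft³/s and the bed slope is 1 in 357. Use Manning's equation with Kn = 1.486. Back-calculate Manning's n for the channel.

With bottom width b = 15.8 ft and side slope z = 2.1: A = (b + zy)y = (15.8 + 2.1×12)×12 = 492 ft²; P = b + 2y√(1+z²) = 15.8 + 2×12×2.326 = 71.62 ft.
Hydraulic radius R = A/P = 492/71.62 = 6.869 ft.
Rearranging Manning's equation: n = (1.486/Q) A R^(2/3) S^(1/2) = (1.486/9990) × 492 × 6.869^(2/3) × √0.002801 = 0.014.

n = 0.014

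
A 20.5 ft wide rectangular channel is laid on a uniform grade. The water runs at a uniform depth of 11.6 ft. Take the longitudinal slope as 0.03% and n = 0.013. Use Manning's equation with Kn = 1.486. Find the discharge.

Flow area A = b·y = 20.5 × 11.6 = 237.8 ft². Wetted perimeter P = b + 2y = 20.5 + 2×11.6 = 43.7 ft.
Hydraulic radius R = A/P = 237.8/43.7 = 5.442 ft.
Manning's equation: Q = (1.486/n) A R^(2/3) S^(1/2) = (1.486/0.013) × 237.8 × 5.442^(2/3) × 0.0003^(1/2) = 1460 ft³/s.

Q = 1460 ft³/s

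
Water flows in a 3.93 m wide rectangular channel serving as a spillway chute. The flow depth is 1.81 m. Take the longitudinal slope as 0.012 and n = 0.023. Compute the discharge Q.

Flow area A = b·y = 3.93 × 1.81 = 7.113 m². Wetted perimeter P = b + 2y = 3.93 + 2×1.81 = 7.55 m.
Hydraulic radius R = A/P = 7.113/7.55 = 0.9422 m.
Manning's equation: Q = (1/n) A R^(2/3) S^(1/2) = (1/0.023) × 7.113 × 0.9422^(2/3) × 0.012^(1/2) = 32.6 m³/s.

Q = 32.6 m³/s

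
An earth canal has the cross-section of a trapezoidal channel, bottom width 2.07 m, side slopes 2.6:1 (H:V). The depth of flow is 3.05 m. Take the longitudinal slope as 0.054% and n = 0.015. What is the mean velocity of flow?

With bottom width b = 2.07 m and side slope z = 2.6: A = (b + zy)y = (2.07 + 2.6×3.05)×3.05 = 30.5 m²; P = b + 2y√(1+z²) = 2.07 + 2×3.05×2.786 = 19.06 m.
Hydraulic radius R = A/P = 30.5/19.06 = 1.6 m.
From Manning's equation, V = (1/n) R^(2/3) S^(1/2) = (1/0.015) × 1.6^(2/3) × 0.00054^(1/2) = 2.12 m/s.

V = 2.12 m/s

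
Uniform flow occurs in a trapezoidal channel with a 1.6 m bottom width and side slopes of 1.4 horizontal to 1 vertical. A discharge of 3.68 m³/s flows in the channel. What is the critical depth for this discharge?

y_c = 0.665 m

At critical depth, Q² T / (g A³) = 1, i.e. A³/T = Q²/g = 3.68²/9.81 = 1.38.
Trying y = 0.519 m: A³/T = 0.5766 — low.
Trying y = 0.825 m: A³/T = 3.003 — high.
Trying y = 0.665 m: A³/T = 1.377 — matches.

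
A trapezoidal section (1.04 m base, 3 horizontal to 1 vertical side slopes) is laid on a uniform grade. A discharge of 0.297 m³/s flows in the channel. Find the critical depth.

At critical depth, Q² T / (g A³) = 1, i.e. A³/T = Q²/g = 0.297²/9.81 = 0.008992.
Trying y = 0.12 m: A³/T = 0.002694 — low.
Trying y = 0.171 m: A³/T = 0.009065 — matches.

y_c = 0.171 m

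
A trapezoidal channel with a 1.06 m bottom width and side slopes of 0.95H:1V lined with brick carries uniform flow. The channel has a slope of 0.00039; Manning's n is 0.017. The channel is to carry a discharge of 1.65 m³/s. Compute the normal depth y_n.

y_n = 1.04 m

Manning's equation rearranged: A R^(2/3) = nQ / (1·√S) = 0.017 × 1.65 / (√0.00039) = 1.42.
Trying y = 0.914 m: A R^(2/3) = 1.099 — too small.
Trying y = 1.15 m: A R^(2/3) = 1.731 — too large.
Trying y = 1.04 m: A R^(2/3) = 1.416 — close enough.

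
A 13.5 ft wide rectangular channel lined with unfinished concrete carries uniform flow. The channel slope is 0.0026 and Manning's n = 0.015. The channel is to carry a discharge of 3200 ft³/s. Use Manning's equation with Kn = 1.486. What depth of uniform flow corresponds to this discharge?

Manning's equation rearranged: A R^(2/3) = nQ / (1.486·√S) = 0.015 × 3200 / (1.486 × √0.0026) = 633.5.
At y = 13 ft: A R^(2/3) = 474.3 — too small.
At y = 16.5 ft: A R^(2/3) = 633 — close enough.

y_n = 16.5 ft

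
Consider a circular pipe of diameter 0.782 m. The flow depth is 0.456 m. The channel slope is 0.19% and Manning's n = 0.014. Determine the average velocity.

For a circular section of diameter D = 0.782 m at depth y = 0.456 m, the central angle is θ = 2 arccos(1 − 2y/D) = 3.476 rad. Then A = (D²/8)(θ − sin θ) = 0.2907 m² and P = Dθ/2 = 1.359 m.
Hydraulic radius R = A/P = 0.2907/1.359 = 0.2139 m.
From Manning's equation, V = (1/n) R^(2/3) S^(1/2) = (1/0.014) × 0.2139^(2/3) × 0.0019^(1/2) = 1.11 m/s.

V = 1.11 m/s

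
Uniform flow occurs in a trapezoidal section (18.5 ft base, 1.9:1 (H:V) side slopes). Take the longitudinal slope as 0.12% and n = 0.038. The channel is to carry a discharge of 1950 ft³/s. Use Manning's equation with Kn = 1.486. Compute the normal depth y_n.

y_n = 10.7 ft

Manning's equation rearranged: A R^(2/3) = nQ / (1.486·√S) = 0.038 × 1950 / (1.486 × √0.0012) = 1439.
Trying y = 12 ft: A R^(2/3) = 1827 — over.
Trying y = 8.25 ft: A R^(2/3) = 849.3 — short.
Trying y = 10.7 ft: A R^(2/3) = 1439 — ≈ 1439.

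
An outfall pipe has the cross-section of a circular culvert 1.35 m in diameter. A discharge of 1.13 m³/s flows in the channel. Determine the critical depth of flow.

At critical depth, Q² T / (g A³) = 1, i.e. A³/T = Q²/g = 1.13²/9.81 = 0.1302.
Try y = 0.699 m: A³/T = 0.3103 — high.
Try y = 0.486 m: A³/T = 0.07704 — low.
Try y = 0.557 m: A³/T = 0.1302 — close enough.

y_c = 0.557 m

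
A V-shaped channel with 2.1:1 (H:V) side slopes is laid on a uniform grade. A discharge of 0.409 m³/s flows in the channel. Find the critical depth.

y_c = 0.378 m

At critical depth, Q² T / (g A³) = 1, i.e. A³/T = Q²/g = 0.409²/9.81 = 0.01705.
Trying y = 0.325 m: A³/T = 0.007995 — low.
Trying y = 0.453 m: A³/T = 0.04206 — high.
Trying y = 0.378 m: A³/T = 0.01702 — ≈ 0.01705.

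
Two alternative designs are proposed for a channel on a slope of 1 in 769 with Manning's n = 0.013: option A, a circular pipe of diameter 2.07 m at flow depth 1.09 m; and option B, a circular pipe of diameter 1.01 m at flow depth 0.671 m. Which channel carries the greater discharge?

Channel A: For a circular section of diameter D = 2.07 m at depth y = 1.09 m, the central angle is θ = 2 arccos(1 − 2y/D) = 3.248 rad. Then A = (D²/8)(θ − sin θ) = 1.796 m² and P = Dθ/2 = 3.362 m. Hydraulic radius R = A/P = 1.796/3.362 = 0.5344 m. Q_A = (1/0.013)·1.796·0.5344^(2/3)·√0.0013 = 3.282 m³/s.
Channel B: For a circular section of diameter D = 1.01 m at depth y = 0.671 m, the central angle is θ = 2 arccos(1 − 2y/D) = 3.811 rad. Then A = (D²/8)(θ − sin θ) = 0.5652 m² and P = Dθ/2 = 1.925 m. Hydraulic radius R = A/P = 0.5652/1.925 = 0.2936 m. Q_B = (1/0.013)·0.5652·0.2936^(2/3)·√0.0013 = 0.6926 m³/s.
Q_A = 3.282 m³/s vs Q_B = 0.6926 m³/s, so channel A carries more.

channel A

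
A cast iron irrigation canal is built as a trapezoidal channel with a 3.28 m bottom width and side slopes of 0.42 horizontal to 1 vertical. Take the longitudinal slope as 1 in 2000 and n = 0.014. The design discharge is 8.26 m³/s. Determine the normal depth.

y_n = 1.45 m

Manning's equation rearranged: A R^(2/3) = nQ / (1·√S) = 0.014 × 8.26 / (√0.0005) = 5.172.
At y = 1.18 m: A R^(2/3) = 3.72 — short.
At y = 1.67 m: A R^(2/3) = 6.485 — over.
At y = 1.45 m: A R^(2/3) = 5.169 — ≈ 5.172.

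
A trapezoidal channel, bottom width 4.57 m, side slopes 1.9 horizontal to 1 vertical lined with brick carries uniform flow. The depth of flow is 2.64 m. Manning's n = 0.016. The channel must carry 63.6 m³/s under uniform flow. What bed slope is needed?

S = 0.000871

With bottom width b = 4.57 m and side slope z = 1.9: A = (b + zy)y = (4.57 + 1.9×2.64)×2.64 = 25.31 m²; P = b + 2y√(1+z²) = 4.57 + 2×2.64×2.147 = 15.91 m.
Hydraulic radius R = A/P = 25.31/15.91 = 1.591 m.
From Manning's equation, S = [nQ / (1 A R^(2/3))]² = [0.016 × 63.6 / (1 × 25.31 × 1.591^(2/3))]² = 0.000871.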